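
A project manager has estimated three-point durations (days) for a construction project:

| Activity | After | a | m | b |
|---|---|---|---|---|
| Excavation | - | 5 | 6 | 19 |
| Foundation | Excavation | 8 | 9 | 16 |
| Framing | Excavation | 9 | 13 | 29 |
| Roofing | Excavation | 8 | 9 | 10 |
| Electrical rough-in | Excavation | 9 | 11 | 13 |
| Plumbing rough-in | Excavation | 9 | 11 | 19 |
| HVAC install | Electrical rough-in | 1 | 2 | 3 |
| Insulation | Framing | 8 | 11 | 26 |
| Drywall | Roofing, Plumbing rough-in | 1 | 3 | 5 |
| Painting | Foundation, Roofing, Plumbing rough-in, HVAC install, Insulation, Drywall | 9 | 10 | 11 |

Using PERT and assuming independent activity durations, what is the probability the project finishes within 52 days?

te_Excavation = (5 + 4·6 + 19)/6 = 48/6 = 8; σ²_Excavation = ((19−5)/6)² = 5.444
te_Foundation = (8 + 4·9 + 16)/6 = 60/6 = 10; σ²_Foundation = ((16−8)/6)² = 1.778
te_Framing = (9 + 4·13 + 29)/6 = 90/6 = 15; σ²_Framing = ((29−9)/6)² = 11.111
te_Roofing = (8 + 4·9 + 10)/6 = 54/6 = 9; σ²_Roofing = ((10−8)/6)² = 0.111
te_Electrical rough-in = (9 + 4·11 + 13)/6 = 66/6 = 11; σ²_Electrical rough-in = ((13−9)/6)² = 0.444
te_Plumbing rough-in = (9 + 4·11 + 19)/6 = 72/6 = 12; σ²_Plumbing rough-in = ((19−9)/6)² = 2.778
te_HVAC install = (1 + 4·2 + 3)/6 = 12/6 = 2; σ²_HVAC install = ((3−1)/6)² = 0.111
te_Insulation = (8 + 4·11 + 26)/6 = 78/6 = 13; σ²_Insulation = ((26−8)/6)² = 9.000
te_Drywall = (1 + 4·3 + 5)/6 = 18/6 = 3; σ²_Drywall = ((5−1)/6)² = 0.444
te_Painting = (9 + 4·10 + 11)/6 = 60/6 = 10; σ²_Painting = ((11−9)/6)² = 0.111

Forward pass:
ES_Excavation = 0; EF_Excavation = 8
ES_Foundation = 8; EF_Foundation = 8+10 = 18
ES_Framing = 8; EF_Framing = 8+15 = 23
ES_Roofing = 8; EF_Roofing = 8+9 = 17
ES_Electrical rough-in = 8; EF_Electrical rough-in = 8+11 = 19
ES_Plumbing rough-in = 8; EF_Plumbing rough-in = 8+12 = 20
ES_HVAC install = 19; EF_HVAC install = 19+2 = 21
ES_Insulation = 23; EF_Insulation = 23+13 = 36
ES_Drywall = max(EF_Roofing=17, EF_Plumbing rough-in=20) = 20; EF_Drywall = 20+3 = 23
ES_Painting = max(EF_Foundation=18, EF_Roofing=17, EF_Plumbing rough-in=20, EF_HVAC install=21, EF_Insulation=36, EF_Drywall=23) = 36; EF_Painting = 36+10 = 46
Expected project duration μ = 46 days. Critical path: Excavation → Framing → Insulation → Painting.

Variance along critical path = 5.444 + 11.111 + 9.000 + 0.111 = 25.667; σ = √25.667 = 5.066 days.
Z = (52 − 46) / 5.066 = 1.184
P(T ≤ 52) = Φ(1.184) ≈ 0.882

0.882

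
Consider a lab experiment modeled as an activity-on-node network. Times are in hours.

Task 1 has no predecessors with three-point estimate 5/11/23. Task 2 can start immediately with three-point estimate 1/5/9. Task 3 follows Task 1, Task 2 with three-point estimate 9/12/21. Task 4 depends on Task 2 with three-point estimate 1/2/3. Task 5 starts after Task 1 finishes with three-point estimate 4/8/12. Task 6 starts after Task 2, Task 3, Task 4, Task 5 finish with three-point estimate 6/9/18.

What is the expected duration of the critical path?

35 hours

te_Task 1 = (5 + 4·11 + 23)/6 = 72/6 = 12
te_Task 2 = (1 + 4·5 + 9)/6 = 30/6 = 5
te_Task 3 = (9 + 4·12 + 21)/6 = 78/6 = 13
te_Task 4 = (1 + 4·2 + 3)/6 = 12/6 = 2
te_Task 5 = (4 + 4·8 + 12)/6 = 48/6 = 8
te_Task 6 = (6 + 4·9 + 18)/6 = 60/6 = 10

Forward pass:
ES_Task 1 = 0; EF_Task 1 = 12
ES_Task 2 = 0; EF_Task 2 = 5
ES_Task 3 = max(EF_Task 1=12, EF_Task 2=5) = 12; EF_Task 3 = 12+13 = 25
ES_Task 4 = 5; EF_Task 4 = 5+2 = 7
ES_Task 5 = 12; EF_Task 5 = 12+8 = 20
ES_Task 6 = max(EF_Task 2=5, EF_Task 3=25, EF_Task 4=7, EF_Task 5=20) = 25; EF_Task 6 = 25+10 = 35
Expected project duration μ = 35 hours. Critical path: Task 1 → Task 3 → Task 6.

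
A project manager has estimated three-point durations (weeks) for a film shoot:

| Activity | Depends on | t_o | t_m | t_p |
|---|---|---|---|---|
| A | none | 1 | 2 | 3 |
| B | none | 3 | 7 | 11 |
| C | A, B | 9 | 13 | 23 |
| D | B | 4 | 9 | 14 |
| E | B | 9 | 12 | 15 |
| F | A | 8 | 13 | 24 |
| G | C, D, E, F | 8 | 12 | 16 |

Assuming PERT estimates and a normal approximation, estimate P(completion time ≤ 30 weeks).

0.159

te_A = (1 + 4·2 + 3)/6 = 12/6 = 2; σ²_A = ((3−1)/6)² = 0.111
te_B = (3 + 4·7 + 11)/6 = 42/6 = 7; σ²_B = ((11−3)/6)² = 1.778
te_C = (9 + 4·13 + 23)/6 = 84/6 = 14; σ²_C = ((23−9)/6)² = 5.444
te_D = (4 + 4·9 + 14)/6 = 54/6 = 9; σ²_D = ((14−4)/6)² = 2.778
te_E = (9 + 4·12 + 15)/6 = 72/6 = 12; σ²_E = ((15−9)/6)² = 1.000
te_F = (8 + 4·13 + 24)/6 = 84/6 = 14; σ²_F = ((24−8)/6)² = 7.111
te_G = (8 + 4·12 + 16)/6 = 72/6 = 12; σ²_G = ((16−8)/6)² = 1.778

Forward pass:
ES_A = 0; EF_A = 2
ES_B = 0; EF_B = 7
ES_C = max(EF_A=2, EF_B=7) = 7; EF_C = 7+14 = 21
ES_D = 7; EF_D = 7+9 = 16
ES_E = 7; EF_E = 7+12 = 19
ES_F = 2; EF_F = 2+14 = 16
ES_G = max(EF_C=21, EF_D=16, EF_E=19, EF_F=16) = 21; EF_G = 21+12 = 33
Expected project duration μ = 33 weeks. Critical path: B → C → G.

Variance along critical path = 1.778 + 5.444 + 1.778 = 9.000; σ = √9.000 = 3.000 weeks.
Z = (30 − 33) / 3.000 = -1.000
P(T ≤ 30) = Φ(-1.000) ≈ 0.159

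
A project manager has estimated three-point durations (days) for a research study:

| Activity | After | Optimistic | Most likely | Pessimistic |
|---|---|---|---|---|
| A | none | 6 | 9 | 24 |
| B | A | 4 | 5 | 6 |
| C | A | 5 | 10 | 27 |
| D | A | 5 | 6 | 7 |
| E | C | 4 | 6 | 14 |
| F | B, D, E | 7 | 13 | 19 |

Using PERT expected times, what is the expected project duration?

43 days

te_A = (6 + 4·9 + 24)/6 = 66/6 = 11
te_B = (4 + 4·5 + 6)/6 = 30/6 = 5
te_C = (5 + 4·10 + 27)/6 = 72/6 = 12
te_D = (5 + 4·6 + 7)/6 = 36/6 = 6
te_E = (4 + 4·6 + 14)/6 = 42/6 = 7
te_F = (7 + 4·13 + 19)/6 = 78/6 = 13

Forward pass:
ES_A = 0; EF_A = 11
ES_B = 11; EF_B = 11+5 = 16
ES_C = 11; EF_C = 11+12 = 23
ES_D = 11; EF_D = 11+6 = 17
ES_E = 23; EF_E = 23+7 = 30
ES_F = max(EF_B=16, EF_D=17, EF_E=30) = 30; EF_F = 30+13 = 43
Expected project duration μ = 43 days. Critical path: A → C → E → F.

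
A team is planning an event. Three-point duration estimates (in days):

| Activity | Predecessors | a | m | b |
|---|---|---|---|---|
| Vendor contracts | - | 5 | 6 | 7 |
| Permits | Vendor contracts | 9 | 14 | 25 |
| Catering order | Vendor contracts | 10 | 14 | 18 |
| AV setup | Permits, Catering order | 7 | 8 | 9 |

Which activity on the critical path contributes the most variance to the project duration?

Permits

te_Vendor contracts = (5 + 4·6 + 7)/6 = 36/6 = 6; σ²_Vendor contracts = ((7−5)/6)² = 0.111
te_Permits = (9 + 4·14 + 25)/6 = 90/6 = 15; σ²_Permits = ((25−9)/6)² = 7.111
te_Catering order = (10 + 4·14 + 18)/6 = 84/6 = 14; σ²_Catering order = ((18−10)/6)² = 1.778
te_AV setup = (7 + 4·8 + 9)/6 = 48/6 = 8; σ²_AV setup = ((9−7)/6)² = 0.111

Forward pass:
ES_Vendor contracts = 0; EF_Vendor contracts = 6
ES_Permits = 6; EF_Permits = 6+15 = 21
ES_Catering order = 6; EF_Catering order = 6+14 = 20
ES_AV setup = max(EF_Permits=21, EF_Catering order=20) = 21; EF_AV setup = 21+8 = 29
Expected project duration μ = 29 days. Critical path: Vendor contracts → Permits → AV setup.

Variances on critical path: σ²_Vendor contracts=0.111, σ²_Permits=7.111, σ²_AV setup=0.111.
Largest is σ²_Permits = 7.111.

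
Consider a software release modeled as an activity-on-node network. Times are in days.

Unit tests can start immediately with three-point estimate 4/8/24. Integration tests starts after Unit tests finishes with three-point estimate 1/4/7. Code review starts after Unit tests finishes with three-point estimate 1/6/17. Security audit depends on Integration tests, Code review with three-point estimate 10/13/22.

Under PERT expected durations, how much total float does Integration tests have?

te_Unit tests = (4 + 4·8 + 24)/6 = 60/6 = 10
te_Integration tests = (1 + 4·4 + 7)/6 = 24/6 = 4
te_Code review = (1 + 4·6 + 17)/6 = 42/6 = 7
te_Security audit = (10 + 4·13 + 22)/6 = 84/6 = 14

Forward pass:
ES_Unit tests = 0; EF_Unit tests = 10
ES_Integration tests = 10; EF_Integration tests = 10+4 = 14
ES_Code review = 10; EF_Code review = 10+7 = 17
ES_Security audit = max(EF_Integration tests=14, EF_Code review=17) = 17; EF_Security audit = 17+14 = 31
Expected project duration μ = 31 days. Critical path: Unit tests → Code review → Security audit.

Backward pass:
LF_Security audit = 31; LS_Security audit = 31−14 = 17
LF_Code review = LS_Security audit = 17; LS_Code review = 17−7 = 10
LF_Integration tests = LS_Security audit = 17; LS_Integration tests = 17−4 = 13
LF_Unit tests = min(LS_Integration tests=13, LS_Code review=10) = 10; LS_Unit tests = 10−10 = 0
Slack_Integration tests = LS_Integration tests − ES_Integration tests = 13 − 10 = 3

3 days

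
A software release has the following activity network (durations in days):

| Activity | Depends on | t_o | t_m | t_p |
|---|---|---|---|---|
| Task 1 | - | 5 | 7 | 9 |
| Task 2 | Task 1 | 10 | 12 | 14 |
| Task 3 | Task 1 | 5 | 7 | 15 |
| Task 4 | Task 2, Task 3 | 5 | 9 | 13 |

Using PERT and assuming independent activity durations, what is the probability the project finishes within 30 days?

te_Task 1 = (5 + 4·7 + 9)/6 = 42/6 = 7; σ²_Task 1 = ((9−5)/6)² = 0.444
te_Task 2 = (10 + 4·12 + 14)/6 = 72/6 = 12; σ²_Task 2 = ((14−10)/6)² = 0.444
te_Task 3 = (5 + 4·7 + 15)/6 = 48/6 = 8; σ²_Task 3 = ((15−5)/6)² = 2.778
te_Task 4 = (5 + 4·9 + 13)/6 = 54/6 = 9; σ²_Task 4 = ((13−5)/6)² = 1.778

Forward pass:
ES_Task 1 = 0; EF_Task 1 = 7
ES_Task 2 = 7; EF_Task 2 = 7+12 = 19
ES_Task 3 = 7; EF_Task 3 = 7+8 = 15
ES_Task 4 = max(EF_Task 2=19, EF_Task 3=15) = 19; EF_Task 4 = 19+9 = 28
Expected project duration μ = 28 days. Critical path: Task 1 → Task 2 → Task 4.

Variance along critical path = 0.444 + 0.444 + 1.778 = 2.667; σ = √2.667 = 1.633 days.
Z = (30 − 28) / 1.633 = 1.225
P(T ≤ 30) = Φ(1.225) ≈ 0.890

0.890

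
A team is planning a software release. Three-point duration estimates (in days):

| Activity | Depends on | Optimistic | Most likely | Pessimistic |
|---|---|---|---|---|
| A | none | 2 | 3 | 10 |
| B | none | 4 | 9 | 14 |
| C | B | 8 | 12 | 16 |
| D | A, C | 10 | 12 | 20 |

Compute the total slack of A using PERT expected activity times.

te_A = (2 + 4·3 + 10)/6 = 24/6 = 4
te_B = (4 + 4·9 + 14)/6 = 54/6 = 9
te_C = (8 + 4·12 + 16)/6 = 72/6 = 12
te_D = (10 + 4·12 + 20)/6 = 78/6 = 13

Forward pass:
ES_A = 0; EF_A = 4
ES_B = 0; EF_B = 9
ES_C = 9; EF_C = 9+12 = 21
ES_D = max(EF_A=4, EF_C=21) = 21; EF_D = 21+13 = 34
Expected project duration μ = 34 days. Critical path: B → C → D.

Backward pass:
LF_D = 34; LS_D = 34−13 = 21
LF_C = LS_D = 21; LS_C = 21−12 = 9
LF_B = LS_C = 9; LS_B = 9−9 = 0
LF_A = LS_D = 21; LS_A = 21−4 = 17
Slack_A = LS_A − ES_A = 17 − 0 = 17

17 days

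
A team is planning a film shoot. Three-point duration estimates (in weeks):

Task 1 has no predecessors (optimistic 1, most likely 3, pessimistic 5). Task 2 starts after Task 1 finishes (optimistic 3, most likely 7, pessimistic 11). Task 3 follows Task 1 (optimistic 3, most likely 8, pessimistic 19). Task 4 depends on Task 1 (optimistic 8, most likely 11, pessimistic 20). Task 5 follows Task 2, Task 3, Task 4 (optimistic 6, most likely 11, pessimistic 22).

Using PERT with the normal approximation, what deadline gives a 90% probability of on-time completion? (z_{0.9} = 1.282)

te_Task 1 = (1 + 4·3 + 5)/6 = 18/6 = 3; σ²_Task 1 = ((5−1)/6)² = 0.444
te_Task 2 = (3 + 4·7 + 11)/6 = 42/6 = 7; σ²_Task 2 = ((11−3)/6)² = 1.778
te_Task 3 = (3 + 4·8 + 19)/6 = 54/6 = 9; σ²_Task 3 = ((19−3)/6)² = 7.111
te_Task 4 = (8 + 4·11 + 20)/6 = 72/6 = 12; σ²_Task 4 = ((20−8)/6)² = 4.000
te_Task 5 = (6 + 4·11 + 22)/6 = 72/6 = 12; σ²_Task 5 = ((22−6)/6)² = 7.111

Forward pass:
ES_Task 1 = 0; EF_Task 1 = 3
ES_Task 2 = 3; EF_Task 2 = 3+7 = 10
ES_Task 3 = 3; EF_Task 3 = 3+9 = 12
ES_Task 4 = 3; EF_Task 4 = 3+12 = 15
ES_Task 5 = max(EF_Task 2=10, EF_Task 3=12, EF_Task 4=15) = 15; EF_Task 5 = 15+12 = 27
Expected project duration μ = 27 weeks. Critical path: Task 1 → Task 4 → Task 5.

Variance along critical path = 0.444 + 4.000 + 7.111 = 11.556; σ = 3.399 weeks.
D = μ + z·σ = 27 + 1.282·3.399 = 31.4 weeks

31.4 weeks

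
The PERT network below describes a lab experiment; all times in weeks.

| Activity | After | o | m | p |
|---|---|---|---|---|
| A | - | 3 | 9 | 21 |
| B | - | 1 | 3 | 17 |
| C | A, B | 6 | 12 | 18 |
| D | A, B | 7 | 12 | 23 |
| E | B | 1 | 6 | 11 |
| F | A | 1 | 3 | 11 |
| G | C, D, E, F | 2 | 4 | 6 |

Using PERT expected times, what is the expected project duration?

te_A = (3 + 4·9 + 21)/6 = 60/6 = 10
te_B = (1 + 4·3 + 17)/6 = 30/6 = 5
te_C = (6 + 4·12 + 18)/6 = 72/6 = 12
te_D = (7 + 4·12 + 23)/6 = 78/6 = 13
te_E = (1 + 4·6 + 11)/6 = 36/6 = 6
te_F = (1 + 4·3 + 11)/6 = 24/6 = 4
te_G = (2 + 4·4 + 6)/6 = 24/6 = 4

Forward pass:
ES_A = 0; EF_A = 10
ES_B = 0; EF_B = 5
ES_C = max(EF_A=10, EF_B=5) = 10; EF_C = 10+12 = 22
ES_D = max(EF_A=10, EF_B=5) = 10; EF_D = 10+13 = 23
ES_E = 5; EF_E = 5+6 = 11
ES_F = 10; EF_F = 10+4 = 14
ES_G = max(EF_C=22, EF_D=23, EF_E=11, EF_F=14) = 23; EF_G = 23+4 = 27
Expected project duration μ = 27 weeks. Critical path: A → D → G.

27 weeks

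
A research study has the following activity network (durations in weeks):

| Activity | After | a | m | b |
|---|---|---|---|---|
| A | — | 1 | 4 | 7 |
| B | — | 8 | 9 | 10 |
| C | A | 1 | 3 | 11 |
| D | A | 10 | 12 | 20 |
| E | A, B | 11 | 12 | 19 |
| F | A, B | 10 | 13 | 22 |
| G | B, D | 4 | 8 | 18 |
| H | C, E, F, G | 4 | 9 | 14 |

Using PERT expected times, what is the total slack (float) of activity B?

3 weeks

te_A = (1 + 4·4 + 7)/6 = 24/6 = 4
te_B = (8 + 4·9 + 10)/6 = 54/6 = 9
te_C = (1 + 4·3 + 11)/6 = 24/6 = 4
te_D = (10 + 4·12 + 20)/6 = 78/6 = 13
te_E = (11 + 4·12 + 19)/6 = 78/6 = 13
te_F = (10 + 4·13 + 22)/6 = 84/6 = 14
te_G = (4 + 4·8 + 18)/6 = 54/6 = 9
te_H = (4 + 4·9 + 14)/6 = 54/6 = 9

Forward pass:
ES_A = 0; EF_A = 4
ES_B = 0; EF_B = 9
ES_C = 4; EF_C = 4+4 = 8
ES_D = 4; EF_D = 4+13 = 17
ES_E = max(EF_A=4, EF_B=9) = 9; EF_E = 9+13 = 22
ES_F = max(EF_A=4, EF_B=9) = 9; EF_F = 9+14 = 23
ES_G = max(EF_B=9, EF_D=17) = 17; EF_G = 17+9 = 26
ES_H = max(EF_C=8, EF_E=22, EF_F=23, EF_G=26) = 26; EF_H = 26+9 = 35
Expected project duration μ = 35 weeks. Critical path: A → D → G → H.

Backward pass:
LF_H = 35; LS_H = 35−9 = 26
LF_G = LS_H = 26; LS_G = 26−9 = 17
LF_F = LS_H = 26; LS_F = 26−14 = 12
LF_E = LS_H = 26; LS_E = 26−13 = 13
LF_D = LS_G = 17; LS_D = 17−13 = 4
LF_C = LS_H = 26; LS_C = 26−4 = 22
LF_B = min(LS_E=13, LS_F=12, LS_G=17) = 12; LS_B = 12−9 = 3
LF_A = min(LS_C=22, LS_D=4, LS_E=13, LS_F=12) = 4; LS_A = 4−4 = 0
Slack_B = LS_B − ES_B = 3 − 0 = 3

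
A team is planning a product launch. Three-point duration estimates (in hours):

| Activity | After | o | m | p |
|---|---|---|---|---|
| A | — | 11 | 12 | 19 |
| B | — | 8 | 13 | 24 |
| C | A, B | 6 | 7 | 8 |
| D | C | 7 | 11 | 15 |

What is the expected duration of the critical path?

te_A = (11 + 4·12 + 19)/6 = 78/6 = 13
te_B = (8 + 4·13 + 24)/6 = 84/6 = 14
te_C = (6 + 4·7 + 8)/6 = 42/6 = 7
te_D = (7 + 4·11 + 15)/6 = 66/6 = 11

Forward pass:
ES_A = 0; EF_A = 13
ES_B = 0; EF_B = 14
ES_C = max(EF_A=13, EF_B=14) = 14; EF_C = 14+7 = 21
ES_D = 21; EF_D = 21+11 = 32
Expected project duration μ = 32 hours. Critical path: B → C → D.

32 hours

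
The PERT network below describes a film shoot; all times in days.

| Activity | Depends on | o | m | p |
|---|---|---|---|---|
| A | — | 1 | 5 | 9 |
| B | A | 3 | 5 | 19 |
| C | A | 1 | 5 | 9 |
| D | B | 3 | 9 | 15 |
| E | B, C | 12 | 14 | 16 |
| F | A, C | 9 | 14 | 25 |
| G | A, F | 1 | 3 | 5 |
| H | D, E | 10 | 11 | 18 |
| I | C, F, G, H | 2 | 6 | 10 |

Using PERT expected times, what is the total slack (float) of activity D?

5 days

te_A = (1 + 4·5 + 9)/6 = 30/6 = 5
te_B = (3 + 4·5 + 19)/6 = 42/6 = 7
te_C = (1 + 4·5 + 9)/6 = 30/6 = 5
te_D = (3 + 4·9 + 15)/6 = 54/6 = 9
te_E = (12 + 4·14 + 16)/6 = 84/6 = 14
te_F = (9 + 4·14 + 25)/6 = 90/6 = 15
te_G = (1 + 4·3 + 5)/6 = 18/6 = 3
te_H = (10 + 4·11 + 18)/6 = 72/6 = 12
te_I = (2 + 4·6 + 10)/6 = 36/6 = 6

Forward pass:
ES_A = 0; EF_A = 5
ES_B = 5; EF_B = 5+7 = 12
ES_C = 5; EF_C = 5+5 = 10
ES_D = 12; EF_D = 12+9 = 21
ES_E = max(EF_B=12, EF_C=10) = 12; EF_E = 12+14 = 26
ES_F = max(EF_A=5, EF_C=10) = 10; EF_F = 10+15 = 25
ES_G = max(EF_A=5, EF_F=25) = 25; EF_G = 25+3 = 28
ES_H = max(EF_D=21, EF_E=26) = 26; EF_H = 26+12 = 38
ES_I = max(EF_C=10, EF_F=25, EF_G=28, EF_H=38) = 38; EF_I = 38+6 = 44
Expected project duration μ = 44 days. Critical path: A → B → E → H → I.

Backward pass:
LF_I = 44; LS_I = 44−6 = 38
LF_H = LS_I = 38; LS_H = 38−12 = 26
LF_G = LS_I = 38; LS_G = 38−3 = 35
LF_F = min(LS_G=35, LS_I=38) = 35; LS_F = 35−15 = 20
LF_E = LS_H = 26; LS_E = 26−14 = 12
LF_D = LS_H = 26; LS_D = 26−9 = 17
LF_C = min(LS_E=12, LS_F=20, LS_I=38) = 12; LS_C = 12−5 = 7
LF_B = min(LS_D=17, LS_E=12) = 12; LS_B = 12−7 = 5
LF_A = min(LS_B=5, LS_C=7, LS_F=20, LS_G=35) = 5; LS_A = 5−5 = 0
Slack_D = LS_D − ES_D = 17 − 12 = 5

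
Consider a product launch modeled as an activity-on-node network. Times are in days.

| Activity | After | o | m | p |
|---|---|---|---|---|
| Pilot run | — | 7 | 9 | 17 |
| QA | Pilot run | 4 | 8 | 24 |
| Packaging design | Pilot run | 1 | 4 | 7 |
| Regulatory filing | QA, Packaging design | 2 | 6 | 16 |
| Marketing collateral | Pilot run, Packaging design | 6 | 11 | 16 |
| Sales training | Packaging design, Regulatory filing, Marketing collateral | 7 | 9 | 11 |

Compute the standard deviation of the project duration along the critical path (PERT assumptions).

4.45 days

te_Pilot run = (7 + 4·9 + 17)/6 = 60/6 = 10; σ²_Pilot run = ((17−7)/6)² = 2.778
te_QA = (4 + 4·8 + 24)/6 = 60/6 = 10; σ²_QA = ((24−4)/6)² = 11.111
te_Packaging design = (1 + 4·4 + 7)/6 = 24/6 = 4; σ²_Packaging design = ((7−1)/6)² = 1.000
te_Regulatory filing = (2 + 4·6 + 16)/6 = 42/6 = 7; σ²_Regulatory filing = ((16−2)/6)² = 5.444
te_Marketing collateral = (6 + 4·11 + 16)/6 = 66/6 = 11; σ²_Marketing collateral = ((16−6)/6)² = 2.778
te_Sales training = (7 + 4·9 + 11)/6 = 54/6 = 9; σ²_Sales training = ((11−7)/6)² = 0.444

Forward pass:
ES_Pilot run = 0; EF_Pilot run = 10
ES_QA = 10; EF_QA = 10+10 = 20
ES_Packaging design = 10; EF_Packaging design = 10+4 = 14
ES_Regulatory filing = max(EF_QA=20, EF_Packaging design=14) = 20; EF_Regulatory filing = 20+7 = 27
ES_Marketing collateral = max(EF_Pilot run=10, EF_Packaging design=14) = 14; EF_Marketing collateral = 14+11 = 25
ES_Sales training = max(EF_Packaging design=14, EF_Regulatory filing=27, EF_Marketing collateral=25) = 27; EF_Sales training = 27+9 = 36
Expected project duration μ = 36 days. Critical path: Pilot run → QA → Regulatory filing → Sales training.

Variance along critical path = 2.778 + 11.111 + 5.444 + 0.444 = 19.778
σ = √19.778 = 4.447 days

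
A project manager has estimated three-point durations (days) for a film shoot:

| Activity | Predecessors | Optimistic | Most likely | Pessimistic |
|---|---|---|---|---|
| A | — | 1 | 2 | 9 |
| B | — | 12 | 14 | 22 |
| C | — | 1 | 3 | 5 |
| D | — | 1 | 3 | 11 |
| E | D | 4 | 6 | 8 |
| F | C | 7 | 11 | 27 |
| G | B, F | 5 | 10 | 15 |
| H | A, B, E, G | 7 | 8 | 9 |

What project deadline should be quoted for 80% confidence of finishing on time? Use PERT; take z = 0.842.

te_A = (1 + 4·2 + 9)/6 = 18/6 = 3; σ²_A = ((9−1)/6)² = 1.778
te_B = (12 + 4·14 + 22)/6 = 90/6 = 15; σ²_B = ((22−12)/6)² = 2.778
te_C = (1 + 4·3 + 5)/6 = 18/6 = 3; σ²_C = ((5−1)/6)² = 0.444
te_D = (1 + 4·3 + 11)/6 = 24/6 = 4; σ²_D = ((11−1)/6)² = 2.778
te_E = (4 + 4·6 + 8)/6 = 36/6 = 6; σ²_E = ((8−4)/6)² = 0.444
te_F = (7 + 4·11 + 27)/6 = 78/6 = 13; σ²_F = ((27−7)/6)² = 11.111
te_G = (5 + 4·10 + 15)/6 = 60/6 = 10; σ²_G = ((15−5)/6)² = 2.778
te_H = (7 + 4·8 + 9)/6 = 48/6 = 8; σ²_H = ((9−7)/6)² = 0.111

Forward pass:
ES_A = 0; EF_A = 3
ES_B = 0; EF_B = 15
ES_C = 0; EF_C = 3
ES_D = 0; EF_D = 4
ES_E = 4; EF_E = 4+6 = 10
ES_F = 3; EF_F = 3+13 = 16
ES_G = max(EF_B=15, EF_F=16) = 16; EF_G = 16+10 = 26
ES_H = max(EF_A=3, EF_B=15, EF_E=10, EF_G=26) = 26; EF_H = 26+8 = 34
Expected project duration μ = 34 days. Critical path: C → F → G → H.

Variance along critical path = 0.444 + 11.111 + 2.778 + 0.111 = 14.444; σ = 3.801 days.
D = μ + z·σ = 34 + 0.842·3.801 = 37.2 days

37.2 days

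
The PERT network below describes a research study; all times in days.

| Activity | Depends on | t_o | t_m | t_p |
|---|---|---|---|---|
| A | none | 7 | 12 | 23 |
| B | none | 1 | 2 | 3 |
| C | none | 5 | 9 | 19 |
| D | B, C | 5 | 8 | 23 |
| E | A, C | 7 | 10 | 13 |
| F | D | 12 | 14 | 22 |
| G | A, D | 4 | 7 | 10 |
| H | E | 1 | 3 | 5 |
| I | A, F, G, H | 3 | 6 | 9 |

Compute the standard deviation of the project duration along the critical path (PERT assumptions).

4.27 days

te_A = (7 + 4·12 + 23)/6 = 78/6 = 13; σ²_A = ((23−7)/6)² = 7.111
te_B = (1 + 4·2 + 3)/6 = 12/6 = 2; σ²_B = ((3−1)/6)² = 0.111
te_C = (5 + 4·9 + 19)/6 = 60/6 = 10; σ²_C = ((19−5)/6)² = 5.444
te_D = (5 + 4·8 + 23)/6 = 60/6 = 10; σ²_D = ((23−5)/6)² = 9.000
te_E = (7 + 4·10 + 13)/6 = 60/6 = 10; σ²_E = ((13−7)/6)² = 1.000
te_F = (12 + 4·14 + 22)/6 = 90/6 = 15; σ²_F = ((22−12)/6)² = 2.778
te_G = (4 + 4·7 + 10)/6 = 42/6 = 7; σ²_G = ((10−4)/6)² = 1.000
te_H = (1 + 4·3 + 5)/6 = 18/6 = 3; σ²_H = ((5−1)/6)² = 0.444
te_I = (3 + 4·6 + 9)/6 = 36/6 = 6; σ²_I = ((9−3)/6)² = 1.000

Forward pass:
ES_A = 0; EF_A = 13
ES_B = 0; EF_B = 2
ES_C = 0; EF_C = 10
ES_D = max(EF_B=2, EF_C=10) = 10; EF_D = 10+10 = 20
ES_E = max(EF_A=13, EF_C=10) = 13; EF_E = 13+10 = 23
ES_F = 20; EF_F = 20+15 = 35
ES_G = max(EF_A=13, EF_D=20) = 20; EF_G = 20+7 = 27
ES_H = 23; EF_H = 23+3 = 26
ES_I = max(EF_A=13, EF_F=35, EF_G=27, EF_H=26) = 35; EF_I = 35+6 = 41
Expected project duration μ = 41 days. Critical path: C → D → F → I.

Variance along critical path = 5.444 + 9.000 + 2.778 + 1.000 = 18.222
σ = √18.222 = 4.269 days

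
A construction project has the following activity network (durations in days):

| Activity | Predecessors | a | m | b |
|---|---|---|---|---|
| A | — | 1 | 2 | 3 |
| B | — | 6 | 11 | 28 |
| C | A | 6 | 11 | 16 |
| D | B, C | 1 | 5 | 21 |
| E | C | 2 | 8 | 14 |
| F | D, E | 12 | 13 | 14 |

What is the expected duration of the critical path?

34 days

te_A = (1 + 4·2 + 3)/6 = 12/6 = 2
te_B = (6 + 4·11 + 28)/6 = 78/6 = 13
te_C = (6 + 4·11 + 16)/6 = 66/6 = 11
te_D = (1 + 4·5 + 21)/6 = 42/6 = 7
te_E = (2 + 4·8 + 14)/6 = 48/6 = 8
te_F = (12 + 4·13 + 14)/6 = 78/6 = 13

Forward pass:
ES_A = 0; EF_A = 2
ES_B = 0; EF_B = 13
ES_C = 2; EF_C = 2+11 = 13
ES_D = max(EF_B=13, EF_C=13) = 13; EF_D = 13+7 = 20
ES_E = 13; EF_E = 13+8 = 21
ES_F = max(EF_D=20, EF_E=21) = 21; EF_F = 21+13 = 34
Expected project duration μ = 34 days. Critical path: A → C → E → F.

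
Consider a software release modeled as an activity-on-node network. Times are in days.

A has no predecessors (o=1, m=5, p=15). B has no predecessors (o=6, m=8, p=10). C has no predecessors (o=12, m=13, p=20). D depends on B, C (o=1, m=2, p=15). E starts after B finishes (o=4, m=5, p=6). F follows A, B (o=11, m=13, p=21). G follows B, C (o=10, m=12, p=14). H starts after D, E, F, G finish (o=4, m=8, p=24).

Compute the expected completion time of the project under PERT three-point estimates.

te_A = (1 + 4·5 + 15)/6 = 36/6 = 6
te_B = (6 + 4·8 + 10)/6 = 48/6 = 8
te_C = (12 + 4·13 + 20)/6 = 84/6 = 14
te_D = (1 + 4·2 + 15)/6 = 24/6 = 4
te_E = (4 + 4·5 + 6)/6 = 30/6 = 5
te_F = (11 + 4·13 + 21)/6 = 84/6 = 14
te_G = (10 + 4·12 + 14)/6 = 72/6 = 12
te_H = (4 + 4·8 + 24)/6 = 60/6 = 10

Forward pass:
ES_A = 0; EF_A = 6
ES_B = 0; EF_B = 8
ES_C = 0; EF_C = 14
ES_D = max(EF_B=8, EF_C=14) = 14; EF_D = 14+4 = 18
ES_E = 8; EF_E = 8+5 = 13
ES_F = max(EF_A=6, EF_B=8) = 8; EF_F = 8+14 = 22
ES_G = max(EF_B=8, EF_C=14) = 14; EF_G = 14+12 = 26
ES_H = max(EF_D=18, EF_E=13, EF_F=22, EF_G=26) = 26; EF_H = 26+10 = 36
Expected project duration μ = 36 days. Critical path: C → G → H.

36 days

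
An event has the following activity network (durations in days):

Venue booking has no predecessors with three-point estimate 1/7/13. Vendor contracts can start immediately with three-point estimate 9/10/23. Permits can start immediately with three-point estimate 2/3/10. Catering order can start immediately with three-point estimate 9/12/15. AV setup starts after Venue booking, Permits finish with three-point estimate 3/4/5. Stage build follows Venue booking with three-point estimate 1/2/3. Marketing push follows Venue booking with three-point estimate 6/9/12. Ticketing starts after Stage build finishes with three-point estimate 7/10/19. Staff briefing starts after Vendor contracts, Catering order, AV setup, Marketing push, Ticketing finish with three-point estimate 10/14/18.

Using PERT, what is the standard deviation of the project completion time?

3.14 days

te_Venue booking = (1 + 4·7 + 13)/6 = 42/6 = 7; σ²_Venue booking = ((13−1)/6)² = 4.000
te_Vendor contracts = (9 + 4·10 + 23)/6 = 72/6 = 12; σ²_Vendor contracts = ((23−9)/6)² = 5.444
te_Permits = (2 + 4·3 + 10)/6 = 24/6 = 4; σ²_Permits = ((10−2)/6)² = 1.778
te_Catering order = (9 + 4·12 + 15)/6 = 72/6 = 12; σ²_Catering order = ((15−9)/6)² = 1.000
te_AV setup = (3 + 4·4 + 5)/6 = 24/6 = 4; σ²_AV setup = ((5−3)/6)² = 0.111
te_Stage build = (1 + 4·2 + 3)/6 = 12/6 = 2; σ²_Stage build = ((3−1)/6)² = 0.111
te_Marketing push = (6 + 4·9 + 12)/6 = 54/6 = 9; σ²_Marketing push = ((12−6)/6)² = 1.000
te_Ticketing = (7 + 4·10 + 19)/6 = 66/6 = 11; σ²_Ticketing = ((19−7)/6)² = 4.000
te_Staff briefing = (10 + 4·14 + 18)/6 = 84/6 = 14; σ²_Staff briefing = ((18−10)/6)² = 1.778

Forward pass:
ES_Venue booking = 0; EF_Venue booking = 7
ES_Vendor contracts = 0; EF_Vendor contracts = 12
ES_Permits = 0; EF_Permits = 4
ES_Catering order = 0; EF_Catering order = 12
ES_AV setup = max(EF_Venue booking=7, EF_Permits=4) = 7; EF_AV setup = 7+4 = 11
ES_Stage build = 7; EF_Stage build = 7+2 = 9
ES_Marketing push = 7; EF_Marketing push = 7+9 = 16
ES_Ticketing = 9; EF_Ticketing = 9+11 = 20
ES_Staff briefing = max(EF_Vendor contracts=12, EF_Catering order=12, EF_AV setup=11, EF_Marketing push=16, EF_Ticketing=20) = 20; EF_Staff briefing = 20+14 = 34
Expected project duration μ = 34 days. Critical path: Venue booking → Stage build → Ticketing → Staff briefing.

Variance along critical path = 4.000 + 0.111 + 4.000 + 1.778 = 9.889
σ = √9.889 = 3.145 days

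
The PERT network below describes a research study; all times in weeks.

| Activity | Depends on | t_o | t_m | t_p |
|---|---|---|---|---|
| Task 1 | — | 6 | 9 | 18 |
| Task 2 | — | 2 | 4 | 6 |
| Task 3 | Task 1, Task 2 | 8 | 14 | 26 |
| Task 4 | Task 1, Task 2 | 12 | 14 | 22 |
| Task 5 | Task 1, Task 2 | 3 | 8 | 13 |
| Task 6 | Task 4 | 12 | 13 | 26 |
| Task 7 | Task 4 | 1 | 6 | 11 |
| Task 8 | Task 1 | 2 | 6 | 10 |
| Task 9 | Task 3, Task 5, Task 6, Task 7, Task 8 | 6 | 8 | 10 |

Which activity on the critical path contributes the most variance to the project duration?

te_Task 1 = (6 + 4·9 + 18)/6 = 60/6 = 10; σ²_Task 1 = ((18−6)/6)² = 4.000
te_Task 2 = (2 + 4·4 + 6)/6 = 24/6 = 4; σ²_Task 2 = ((6−2)/6)² = 0.444
te_Task 3 = (8 + 4·14 + 26)/6 = 90/6 = 15; σ²_Task 3 = ((26−8)/6)² = 9.000
te_Task 4 = (12 + 4·14 + 22)/6 = 90/6 = 15; σ²_Task 4 = ((22−12)/6)² = 2.778
te_Task 5 = (3 + 4·8 + 13)/6 = 48/6 = 8; σ²_Task 5 = ((13−3)/6)² = 2.778
te_Task 6 = (12 + 4·13 + 26)/6 = 90/6 = 15; σ²_Task 6 = ((26−12)/6)² = 5.444
te_Task 7 = (1 + 4·6 + 11)/6 = 36/6 = 6; σ²_Task 7 = ((11−1)/6)² = 2.778
te_Task 8 = (2 + 4·6 + 10)/6 = 36/6 = 6; σ²_Task 8 = ((10−2)/6)² = 1.778
te_Task 9 = (6 + 4·8 + 10)/6 = 48/6 = 8; σ²_Task 9 = ((10−6)/6)² = 0.444

Forward pass:
ES_Task 1 = 0; EF_Task 1 = 10
ES_Task 2 = 0; EF_Task 2 = 4
ES_Task 3 = max(EF_Task 1=10, EF_Task 2=4) = 10; EF_Task 3 = 10+15 = 25
ES_Task 4 = max(EF_Task 1=10, EF_Task 2=4) = 10; EF_Task 4 = 10+15 = 25
ES_Task 5 = max(EF_Task 1=10, EF_Task 2=4) = 10; EF_Task 5 = 10+8 = 18
ES_Task 6 = 25; EF_Task 6 = 25+15 = 40
ES_Task 7 = 25; EF_Task 7 = 25+6 = 31
ES_Task 8 = 10; EF_Task 8 = 10+6 = 16
ES_Task 9 = max(EF_Task 3=25, EF_Task 5=18, EF_Task 6=40, EF_Task 7=31, EF_Task 8=16) = 40; EF_Task 9 = 40+8 = 48
Expected project duration μ = 48 weeks. Critical path: Task 1 → Task 4 → Task 6 → Task 9.

Variances on critical path: σ²_Task 1=4.000, σ²_Task 4=2.778, σ²_Task 6=5.444, σ²_Task 9=0.444.
Largest is σ²_Task 6 = 5.444.

Task 6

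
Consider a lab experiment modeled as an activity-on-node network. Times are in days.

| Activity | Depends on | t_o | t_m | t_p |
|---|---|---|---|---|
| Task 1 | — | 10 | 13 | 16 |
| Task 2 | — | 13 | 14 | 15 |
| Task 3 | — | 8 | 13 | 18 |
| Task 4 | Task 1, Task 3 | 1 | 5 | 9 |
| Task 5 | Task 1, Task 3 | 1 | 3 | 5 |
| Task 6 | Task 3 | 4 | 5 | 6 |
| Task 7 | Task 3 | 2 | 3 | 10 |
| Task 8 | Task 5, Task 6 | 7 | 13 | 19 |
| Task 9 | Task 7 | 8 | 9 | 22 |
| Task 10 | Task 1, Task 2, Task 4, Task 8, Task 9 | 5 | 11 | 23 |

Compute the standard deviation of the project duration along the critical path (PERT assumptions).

te_Task 1 = (10 + 4·13 + 16)/6 = 78/6 = 13; σ²_Task 1 = ((16−10)/6)² = 1.000
te_Task 2 = (13 + 4·14 + 15)/6 = 84/6 = 14; σ²_Task 2 = ((15−13)/6)² = 0.111
te_Task 3 = (8 + 4·13 + 18)/6 = 78/6 = 13; σ²_Task 3 = ((18−8)/6)² = 2.778
te_Task 4 = (1 + 4·5 + 9)/6 = 30/6 = 5; σ²_Task 4 = ((9−1)/6)² = 1.778
te_Task 5 = (1 + 4·3 + 5)/6 = 18/6 = 3; σ²_Task 5 = ((5−1)/6)² = 0.444
te_Task 6 = (4 + 4·5 + 6)/6 = 30/6 = 5; σ²_Task 6 = ((6−4)/6)² = 0.111
te_Task 7 = (2 + 4·3 + 10)/6 = 24/6 = 4; σ²_Task 7 = ((10−2)/6)² = 1.778
te_Task 8 = (7 + 4·13 + 19)/6 = 78/6 = 13; σ²_Task 8 = ((19−7)/6)² = 4.000
te_Task 9 = (8 + 4·9 + 22)/6 = 66/6 = 11; σ²_Task 9 = ((22−8)/6)² = 5.444
te_Task 10 = (5 + 4·11 + 23)/6 = 72/6 = 12; σ²_Task 10 = ((23−5)/6)² = 9.000

Forward pass:
ES_Task 1 = 0; EF_Task 1 = 13
ES_Task 2 = 0; EF_Task 2 = 14
ES_Task 3 = 0; EF_Task 3 = 13
ES_Task 4 = max(EF_Task 1=13, EF_Task 3=13) = 13; EF_Task 4 = 13+5 = 18
ES_Task 5 = max(EF_Task 1=13, EF_Task 3=13) = 13; EF_Task 5 = 13+3 = 16
ES_Task 6 = 13; EF_Task 6 = 13+5 = 18
ES_Task 7 = 13; EF_Task 7 = 13+4 = 17
ES_Task 8 = max(EF_Task 5=16, EF_Task 6=18) = 18; EF_Task 8 = 18+13 = 31
ES_Task 9 = 17; EF_Task 9 = 17+11 = 28
ES_Task 10 = max(EF_Task 1=13, EF_Task 2=14, EF_Task 4=18, EF_Task 8=31, EF_Task 9=28) = 31; EF_Task 10 = 31+12 = 43
Expected project duration μ = 43 days. Critical path: Task 3 → Task 6 → Task 8 → Task 10.

Variance along critical path = 2.778 + 0.111 + 4.000 + 9.000 = 15.889
σ = √15.889 = 3.986 days

3.99 days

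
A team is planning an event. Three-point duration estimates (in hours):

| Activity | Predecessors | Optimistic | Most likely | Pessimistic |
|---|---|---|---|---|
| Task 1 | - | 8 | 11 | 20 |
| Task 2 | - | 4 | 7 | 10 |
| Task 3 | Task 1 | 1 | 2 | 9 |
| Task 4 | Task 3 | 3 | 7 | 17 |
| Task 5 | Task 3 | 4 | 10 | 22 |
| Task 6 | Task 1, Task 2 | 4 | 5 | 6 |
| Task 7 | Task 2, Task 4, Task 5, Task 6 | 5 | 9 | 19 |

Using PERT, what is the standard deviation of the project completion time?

4.50 hours

te_Task 1 = (8 + 4·11 + 20)/6 = 72/6 = 12; σ²_Task 1 = ((20−8)/6)² = 4.000
te_Task 2 = (4 + 4·7 + 10)/6 = 42/6 = 7; σ²_Task 2 = ((10−4)/6)² = 1.000
te_Task 3 = (1 + 4·2 + 9)/6 = 18/6 = 3; σ²_Task 3 = ((9−1)/6)² = 1.778
te_Task 4 = (3 + 4·7 + 17)/6 = 48/6 = 8; σ²_Task 4 = ((17−3)/6)² = 5.444
te_Task 5 = (4 + 4·10 + 22)/6 = 66/6 = 11; σ²_Task 5 = ((22−4)/6)² = 9.000
te_Task 6 = (4 + 4·5 + 6)/6 = 30/6 = 5; σ²_Task 6 = ((6−4)/6)² = 0.111
te_Task 7 = (5 + 4·9 + 19)/6 = 60/6 = 10; σ²_Task 7 = ((19−5)/6)² = 5.444

Forward pass:
ES_Task 1 = 0; EF_Task 1 = 12
ES_Task 2 = 0; EF_Task 2 = 7
ES_Task 3 = 12; EF_Task 3 = 12+3 = 15
ES_Task 4 = 15; EF_Task 4 = 15+8 = 23
ES_Task 5 = 15; EF_Task 5 = 15+11 = 26
ES_Task 6 = max(EF_Task 1=12, EF_Task 2=7) = 12; EF_Task 6 = 12+5 = 17
ES_Task 7 = max(EF_Task 2=7, EF_Task 4=23, EF_Task 5=26, EF_Task 6=17) = 26; EF_Task 7 = 26+10 = 36
Expected project duration μ = 36 hours. Critical path: Task 1 → Task 3 → Task 5 → Task 7.

Variance along critical path = 4.000 + 1.778 + 9.000 + 5.444 = 20.222
σ = √20.222 = 4.497 hours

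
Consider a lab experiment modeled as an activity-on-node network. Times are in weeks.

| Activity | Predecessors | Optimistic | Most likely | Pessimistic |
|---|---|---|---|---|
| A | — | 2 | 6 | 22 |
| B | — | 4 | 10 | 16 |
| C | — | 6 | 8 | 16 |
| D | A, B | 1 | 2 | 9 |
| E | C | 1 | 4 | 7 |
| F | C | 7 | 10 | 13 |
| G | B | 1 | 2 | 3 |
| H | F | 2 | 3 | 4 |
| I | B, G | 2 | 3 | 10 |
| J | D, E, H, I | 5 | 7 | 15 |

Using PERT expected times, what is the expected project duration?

te_A = (2 + 4·6 + 22)/6 = 48/6 = 8
te_B = (4 + 4·10 + 16)/6 = 60/6 = 10
te_C = (6 + 4·8 + 16)/6 = 54/6 = 9
te_D = (1 + 4·2 + 9)/6 = 18/6 = 3
te_E = (1 + 4·4 + 7)/6 = 24/6 = 4
te_F = (7 + 4·10 + 13)/6 = 60/6 = 10
te_G = (1 + 4·2 + 3)/6 = 12/6 = 2
te_H = (2 + 4·3 + 4)/6 = 18/6 = 3
te_I = (2 + 4·3 + 10)/6 = 24/6 = 4
te_J = (5 + 4·7 + 15)/6 = 48/6 = 8

Forward pass:
ES_A = 0; EF_A = 8
ES_B = 0; EF_B = 10
ES_C = 0; EF_C = 9
ES_D = max(EF_A=8, EF_B=10) = 10; EF_D = 10+3 = 13
ES_E = 9; EF_E = 9+4 = 13
ES_F = 9; EF_F = 9+10 = 19
ES_G = 10; EF_G = 10+2 = 12
ES_H = 19; EF_H = 19+3 = 22
ES_I = max(EF_B=10, EF_G=12) = 12; EF_I = 12+4 = 16
ES_J = max(EF_D=13, EF_E=13, EF_H=22, EF_I=16) = 22; EF_J = 22+8 = 30
Expected project duration μ = 30 weeks. Critical path: C → F → H → J.

30 weeks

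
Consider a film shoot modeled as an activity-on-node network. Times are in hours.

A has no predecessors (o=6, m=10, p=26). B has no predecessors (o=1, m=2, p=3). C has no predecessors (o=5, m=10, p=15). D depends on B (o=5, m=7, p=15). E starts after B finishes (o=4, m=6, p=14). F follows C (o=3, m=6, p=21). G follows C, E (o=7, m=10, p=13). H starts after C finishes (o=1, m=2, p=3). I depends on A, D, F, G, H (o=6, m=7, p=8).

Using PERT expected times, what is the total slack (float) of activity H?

te_A = (6 + 4·10 + 26)/6 = 72/6 = 12
te_B = (1 + 4·2 + 3)/6 = 12/6 = 2
te_C = (5 + 4·10 + 15)/6 = 60/6 = 10
te_D = (5 + 4·7 + 15)/6 = 48/6 = 8
te_E = (4 + 4·6 + 14)/6 = 42/6 = 7
te_F = (3 + 4·6 + 21)/6 = 48/6 = 8
te_G = (7 + 4·10 + 13)/6 = 60/6 = 10
te_H = (1 + 4·2 + 3)/6 = 12/6 = 2
te_I = (6 + 4·7 + 8)/6 = 42/6 = 7

Forward pass:
ES_A = 0; EF_A = 12
ES_B = 0; EF_B = 2
ES_C = 0; EF_C = 10
ES_D = 2; EF_D = 2+8 = 10
ES_E = 2; EF_E = 2+7 = 9
ES_F = 10; EF_F = 10+8 = 18
ES_G = max(EF_C=10, EF_E=9) = 10; EF_G = 10+10 = 20
ES_H = 10; EF_H = 10+2 = 12
ES_I = max(EF_A=12, EF_D=10, EF_F=18, EF_G=20, EF_H=12) = 20; EF_I = 20+7 = 27
Expected project duration μ = 27 hours. Critical path: C → G → I.

Backward pass:
LF_I = 27; LS_I = 27−7 = 20
LF_H = LS_I = 20; LS_H = 20−2 = 18
LF_G = LS_I = 20; LS_G = 20−10 = 10
LF_F = LS_I = 20; LS_F = 20−8 = 12
LF_E = LS_G = 10; LS_E = 10−7 = 3
LF_D = LS_I = 20; LS_D = 20−8 = 12
LF_C = min(LS_F=12, LS_G=10, LS_H=18) = 10; LS_C = 10−10 = 0
LF_B = min(LS_D=12, LS_E=3) = 3; LS_B = 3−2 = 1
LF_A = LS_I = 20; LS_A = 20−12 = 8
Slack_H = LS_H − ES_H = 18 − 10 = 8

8 hours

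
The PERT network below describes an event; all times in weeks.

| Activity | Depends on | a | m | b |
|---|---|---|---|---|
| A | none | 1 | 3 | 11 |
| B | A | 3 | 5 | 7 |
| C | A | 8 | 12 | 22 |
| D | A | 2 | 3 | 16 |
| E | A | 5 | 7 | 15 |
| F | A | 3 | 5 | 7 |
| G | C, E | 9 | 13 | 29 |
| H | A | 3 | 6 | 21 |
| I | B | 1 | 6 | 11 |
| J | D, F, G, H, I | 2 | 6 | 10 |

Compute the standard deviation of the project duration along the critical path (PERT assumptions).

4.59 weeks

te_A = (1 + 4·3 + 11)/6 = 24/6 = 4; σ²_A = ((11−1)/6)² = 2.778
te_B = (3 + 4·5 + 7)/6 = 30/6 = 5; σ²_B = ((7−3)/6)² = 0.444
te_C = (8 + 4·12 + 22)/6 = 78/6 = 13; σ²_C = ((22−8)/6)² = 5.444
te_D = (2 + 4·3 + 16)/6 = 30/6 = 5; σ²_D = ((16−2)/6)² = 5.444
te_E = (5 + 4·7 + 15)/6 = 48/6 = 8; σ²_E = ((15−5)/6)² = 2.778
te_F = (3 + 4·5 + 7)/6 = 30/6 = 5; σ²_F = ((7−3)/6)² = 0.444
te_G = (9 + 4·13 + 29)/6 = 90/6 = 15; σ²_G = ((29−9)/6)² = 11.111
te_H = (3 + 4·6 + 21)/6 = 48/6 = 8; σ²_H = ((21−3)/6)² = 9.000
te_I = (1 + 4·6 + 11)/6 = 36/6 = 6; σ²_I = ((11−1)/6)² = 2.778
te_J = (2 + 4·6 + 10)/6 = 36/6 = 6; σ²_J = ((10−2)/6)² = 1.778

Forward pass:
ES_A = 0; EF_A = 4
ES_B = 4; EF_B = 4+5 = 9
ES_C = 4; EF_C = 4+13 = 17
ES_D = 4; EF_D = 4+5 = 9
ES_E = 4; EF_E = 4+8 = 12
ES_F = 4; EF_F = 4+5 = 9
ES_G = max(EF_C=17, EF_E=12) = 17; EF_G = 17+15 = 32
ES_H = 4; EF_H = 4+8 = 12
ES_I = 9; EF_I = 9+6 = 15
ES_J = max(EF_D=9, EF_F=9, EF_G=32, EF_H=12, EF_I=15) = 32; EF_J = 32+6 = 38
Expected project duration μ = 38 weeks. Critical path: A → C → G → J.

Variance along critical path = 2.778 + 5.444 + 11.111 + 1.778 = 21.111
σ = √21.111 = 4.595 weeks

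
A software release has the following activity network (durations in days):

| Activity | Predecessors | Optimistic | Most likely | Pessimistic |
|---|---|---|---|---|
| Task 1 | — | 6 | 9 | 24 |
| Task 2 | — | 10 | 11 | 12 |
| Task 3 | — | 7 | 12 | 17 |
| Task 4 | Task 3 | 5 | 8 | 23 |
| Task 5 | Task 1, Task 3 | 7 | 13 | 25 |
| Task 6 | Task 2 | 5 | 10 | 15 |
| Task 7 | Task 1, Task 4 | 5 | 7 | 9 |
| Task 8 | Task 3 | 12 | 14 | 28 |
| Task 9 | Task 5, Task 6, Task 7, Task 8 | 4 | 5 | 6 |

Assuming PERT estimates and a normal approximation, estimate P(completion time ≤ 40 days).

0.956

te_Task 1 = (6 + 4·9 + 24)/6 = 66/6 = 11; σ²_Task 1 = ((24−6)/6)² = 9.000
te_Task 2 = (10 + 4·11 + 12)/6 = 66/6 = 11; σ²_Task 2 = ((12−10)/6)² = 0.111
te_Task 3 = (7 + 4·12 + 17)/6 = 72/6 = 12; σ²_Task 3 = ((17−7)/6)² = 2.778
te_Task 4 = (5 + 4·8 + 23)/6 = 60/6 = 10; σ²_Task 4 = ((23−5)/6)² = 9.000
te_Task 5 = (7 + 4·13 + 25)/6 = 84/6 = 14; σ²_Task 5 = ((25−7)/6)² = 9.000
te_Task 6 = (5 + 4·10 + 15)/6 = 60/6 = 10; σ²_Task 6 = ((15−5)/6)² = 2.778
te_Task 7 = (5 + 4·7 + 9)/6 = 42/6 = 7; σ²_Task 7 = ((9−5)/6)² = 0.444
te_Task 8 = (12 + 4·14 + 28)/6 = 96/6 = 16; σ²_Task 8 = ((28−12)/6)² = 7.111
te_Task 9 = (4 + 4·5 + 6)/6 = 30/6 = 5; σ²_Task 9 = ((6−4)/6)² = 0.111

Forward pass:
ES_Task 1 = 0; EF_Task 1 = 11
ES_Task 2 = 0; EF_Task 2 = 11
ES_Task 3 = 0; EF_Task 3 = 12
ES_Task 4 = 12; EF_Task 4 = 12+10 = 22
ES_Task 5 = max(EF_Task 1=11, EF_Task 3=12) = 12; EF_Task 5 = 12+14 = 26
ES_Task 6 = 11; EF_Task 6 = 11+10 = 21
ES_Task 7 = max(EF_Task 1=11, EF_Task 4=22) = 22; EF_Task 7 = 22+7 = 29
ES_Task 8 = 12; EF_Task 8 = 12+16 = 28
ES_Task 9 = max(EF_Task 5=26, EF_Task 6=21, EF_Task 7=29, EF_Task 8=28) = 29; EF_Task 9 = 29+5 = 34
Expected project duration μ = 34 days. Critical path: Task 3 → Task 4 → Task 7 → Task 9.

Variance along critical path = 2.778 + 9.000 + 0.444 + 0.111 = 12.333; σ = √12.333 = 3.512 days.
Z = (40 − 34) / 3.512 = 1.708
P(T ≤ 40) = Φ(1.708) ≈ 0.956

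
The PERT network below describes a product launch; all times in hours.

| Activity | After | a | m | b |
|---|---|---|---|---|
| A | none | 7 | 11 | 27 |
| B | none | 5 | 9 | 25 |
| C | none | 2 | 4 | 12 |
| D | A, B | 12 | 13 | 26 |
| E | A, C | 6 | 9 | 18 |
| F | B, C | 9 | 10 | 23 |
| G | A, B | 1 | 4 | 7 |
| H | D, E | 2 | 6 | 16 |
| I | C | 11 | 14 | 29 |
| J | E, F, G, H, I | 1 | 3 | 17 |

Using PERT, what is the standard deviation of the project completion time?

te_A = (7 + 4·11 + 27)/6 = 78/6 = 13; σ²_A = ((27−7)/6)² = 11.111
te_B = (5 + 4·9 + 25)/6 = 66/6 = 11; σ²_B = ((25−5)/6)² = 11.111
te_C = (2 + 4·4 + 12)/6 = 30/6 = 5; σ²_C = ((12−2)/6)² = 2.778
te_D = (12 + 4·13 + 26)/6 = 90/6 = 15; σ²_D = ((26−12)/6)² = 5.444
te_E = (6 + 4·9 + 18)/6 = 60/6 = 10; σ²_E = ((18−6)/6)² = 4.000
te_F = (9 + 4·10 + 23)/6 = 72/6 = 12; σ²_F = ((23−9)/6)² = 5.444
te_G = (1 + 4·4 + 7)/6 = 24/6 = 4; σ²_G = ((7−1)/6)² = 1.000
te_H = (2 + 4·6 + 16)/6 = 42/6 = 7; σ²_H = ((16−2)/6)² = 5.444
te_I = (11 + 4·14 + 29)/6 = 96/6 = 16; σ²_I = ((29−11)/6)² = 9.000
te_J = (1 + 4·3 + 17)/6 = 30/6 = 5; σ²_J = ((17−1)/6)² = 7.111

Forward pass:
ES_A = 0; EF_A = 13
ES_B = 0; EF_B = 11
ES_C = 0; EF_C = 5
ES_D = max(EF_A=13, EF_B=11) = 13; EF_D = 13+15 = 28
ES_E = max(EF_A=13, EF_C=5) = 13; EF_E = 13+10 = 23
ES_F = max(EF_B=11, EF_C=5) = 11; EF_F = 11+12 = 23
ES_G = max(EF_A=13, EF_B=11) = 13; EF_G = 13+4 = 17
ES_H = max(EF_D=28, EF_E=23) = 28; EF_H = 28+7 = 35
ES_I = 5; EF_I = 5+16 = 21
ES_J = max(EF_E=23, EF_F=23, EF_G=17, EF_H=35, EF_I=21) = 35; EF_J = 35+5 = 40
Expected project duration μ = 40 hours. Critical path: A → D → H → J.

Variance along critical path = 11.111 + 5.444 + 5.444 + 7.111 = 29.111
σ = √29.111 = 5.395 hours

5.40 hours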